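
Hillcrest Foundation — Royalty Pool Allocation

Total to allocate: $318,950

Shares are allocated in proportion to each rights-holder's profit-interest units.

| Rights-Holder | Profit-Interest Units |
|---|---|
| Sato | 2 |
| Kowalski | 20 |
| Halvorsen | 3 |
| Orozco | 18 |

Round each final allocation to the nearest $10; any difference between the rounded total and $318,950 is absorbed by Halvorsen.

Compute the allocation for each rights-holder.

Profit-interest units total: 43.
Pro-rata amounts: Sato 2/43 × $318,950 = 14,834.88; Kowalski 20/43 × $318,950 = 148,348.84; Halvorsen 3/43 × $318,950 = 22,252.33; Orozco 18/43 × $318,950 = 133,513.95.
After rounding ($10): Sato $14,830; Kowalski $148,350; Halvorsen $22,250; Orozco $133,510. Sum = $318,940.
Difference $318,950 − $318,940 = +$10 applied to Halvorsen: Halvorsen becomes $22,260.

Sato: $14,830 | Kowalski: $148,350 | Halvorsen: $22,260 | Orozco: $133,510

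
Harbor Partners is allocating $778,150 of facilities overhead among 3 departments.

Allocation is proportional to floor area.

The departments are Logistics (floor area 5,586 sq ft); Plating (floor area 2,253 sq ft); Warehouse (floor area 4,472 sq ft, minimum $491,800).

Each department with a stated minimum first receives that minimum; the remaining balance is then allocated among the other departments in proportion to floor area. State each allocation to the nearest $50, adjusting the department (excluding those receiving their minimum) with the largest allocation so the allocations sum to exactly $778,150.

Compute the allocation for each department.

Logistics: $204,050 · Plating: $82,300 · Warehouse: $491,800

Fund the minimums — Warehouse $491,800. Residual $286,350.
Residual split over remaining floor area 7,839: Logistics 204,050.40 → $204,050; Plating 82,299.60 → $82,300.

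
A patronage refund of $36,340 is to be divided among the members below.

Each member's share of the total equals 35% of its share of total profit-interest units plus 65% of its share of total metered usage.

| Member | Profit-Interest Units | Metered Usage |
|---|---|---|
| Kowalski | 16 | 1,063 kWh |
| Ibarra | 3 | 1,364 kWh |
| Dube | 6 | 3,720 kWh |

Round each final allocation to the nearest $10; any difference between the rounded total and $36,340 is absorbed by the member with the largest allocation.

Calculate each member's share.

Kowalski: $12,220 · Ibarra: $6,770 · Dube: $17,350

Profit-interest units total 25; metered usage total 6,147.
Combined weights (35% profit-interest units + 65% metered usage): Kowalski 0.3364; Ibarra 0.1862; Dube 0.4774.
Unrounded shares: Kowalski 12,224.94; Ibarra 6,767.71; Dube 17,347.36.
Rounded to nearest $10: Kowalski $12,220; Ibarra $6,770; Dube $17,350. Sum = $36,340.
No rounding difference to absorb.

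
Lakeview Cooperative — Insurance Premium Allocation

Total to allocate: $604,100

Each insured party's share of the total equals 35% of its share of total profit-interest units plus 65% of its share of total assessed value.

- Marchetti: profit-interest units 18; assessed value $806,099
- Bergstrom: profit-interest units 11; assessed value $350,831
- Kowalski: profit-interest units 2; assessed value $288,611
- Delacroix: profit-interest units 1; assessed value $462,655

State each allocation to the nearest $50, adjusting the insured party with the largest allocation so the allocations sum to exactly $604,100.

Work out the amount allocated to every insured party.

Totals — profit-interest units 32, assessed value 1,908,196.
Blended shares (35% profit-interest units + 65% assessed value): Marchetti 0.4715; Bergstrom 0.2398; Kowalski 0.1202; Delacroix 0.1685.
Unrounded shares: Marchetti 284,809.73; Bergstrom 144,874.13; Kowalski 72,604.52; Delacroix 101,811.62.
After rounding ($50): Marchetti $284,800; Bergstrom $144,850; Kowalski $72,600; Delacroix $101,800. Sum = $604,050.
Difference $604,100 − $604,050 = +$50 applied to largest allocation (Marchetti): Marchetti becomes $284,850.

Marchetti: $284,850 | Bergstrom: $144,850 | Kowalski: $72,600 | Delacroix: $101,800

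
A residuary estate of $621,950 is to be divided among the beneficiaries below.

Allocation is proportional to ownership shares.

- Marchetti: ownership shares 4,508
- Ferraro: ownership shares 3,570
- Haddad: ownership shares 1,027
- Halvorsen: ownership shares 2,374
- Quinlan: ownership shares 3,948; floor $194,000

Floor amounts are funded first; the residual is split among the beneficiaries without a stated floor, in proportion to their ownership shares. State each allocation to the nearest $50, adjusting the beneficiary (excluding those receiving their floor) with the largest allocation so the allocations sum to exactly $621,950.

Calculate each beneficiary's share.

Marchetti: $168,050; Ferraro: $133,100; Haddad: $38,300; Halvorsen: $88,500; Quinlan: $194,000

Minimums first: Quinlan $194,000. Remaining pool $427,950.
Remaining pool split over remaining ownership shares 11,479: Marchetti 168,063.30 → $168,050; Ferraro 133,093.61 → $133,100; Haddad 38,287.71 → $38,300; Halvorsen 88,505.38 → $88,500.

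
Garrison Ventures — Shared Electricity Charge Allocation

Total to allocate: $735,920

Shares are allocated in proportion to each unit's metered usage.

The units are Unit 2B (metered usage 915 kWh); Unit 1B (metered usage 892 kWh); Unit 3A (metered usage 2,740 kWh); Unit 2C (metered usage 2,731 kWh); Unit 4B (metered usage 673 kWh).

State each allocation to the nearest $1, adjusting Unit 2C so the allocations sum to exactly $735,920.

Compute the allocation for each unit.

Unit 2B: $84,690; Unit 1B: $82,561; Unit 3A: $253,606; Unit 2C: $252,772; Unit 4B: $62,291

Sum of metered usage: 7,951.
Pro-rata amounts: Unit 2B 915/7,951 × $735,920 = 84,689.57; Unit 1B 892/7,951 × $735,920 = 82,560.76; Unit 3A 2,740/7,951 × $735,920 = 253,605.94; Unit 2C 2,731/7,951 × $735,920 = 252,772.92; Unit 4B 673/7,951 × $735,920 = 62,290.80.
After rounding ($1): Unit 2B $84,690; Unit 1B $82,561; Unit 3A $253,606; Unit 2C $252,773; Unit 4B $62,291. Sum = $735,921.
Difference $735,920 − $735,921 = −$1 applied to Unit 2C: Unit 2C becomes $252,772.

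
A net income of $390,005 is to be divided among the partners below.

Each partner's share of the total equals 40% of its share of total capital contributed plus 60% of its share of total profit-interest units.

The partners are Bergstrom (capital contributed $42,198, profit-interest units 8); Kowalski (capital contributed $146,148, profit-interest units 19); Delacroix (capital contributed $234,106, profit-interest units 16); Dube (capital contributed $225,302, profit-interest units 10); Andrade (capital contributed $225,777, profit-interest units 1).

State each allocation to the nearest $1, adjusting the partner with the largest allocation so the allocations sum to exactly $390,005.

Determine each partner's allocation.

Capital contributed total 873,531; profit-interest units total 54.
Blended shares (40% capital contributed + 60% profit-interest units): Bergstrom 0.1082; Kowalski 0.2780; Delacroix 0.2850; Dube 0.2143; Andrade 0.1145.
Raw shares: Bergstrom 42,203.16; Kowalski 108,434.64; Delacroix 111,142.70; Dube 83,570.08; Andrade 44,654.41.
After rounding ($1): Bergstrom $42,203; Kowalski $108,435; Delacroix $111,143; Dube $83,570; Andrade $44,654. Sum = $390,005.
Rounded total matches; no reconciliation needed.

Bergstrom: $42,203; Kowalski: $108,435; Delacroix: $111,143; Dube: $83,570; Andrade: $44,654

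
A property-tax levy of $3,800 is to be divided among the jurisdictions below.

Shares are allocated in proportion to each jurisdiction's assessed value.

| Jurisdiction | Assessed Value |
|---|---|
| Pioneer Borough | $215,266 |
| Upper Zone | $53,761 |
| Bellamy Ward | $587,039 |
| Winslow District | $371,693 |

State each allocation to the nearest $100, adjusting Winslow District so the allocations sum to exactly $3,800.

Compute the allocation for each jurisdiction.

Total assessed value = 1,227,759.
Proportional shares: Pioneer Borough 215,266/1,227,759 × $3,800 = 666.26; Upper Zone 53,761/1,227,759 × $3,800 = 166.39; Bellamy Ward 587,039/1,227,759 × $3,800 = 1,816.93; Winslow District 371,693/1,227,759 × $3,800 = 1,150.42.
Rounded to nearest $100: Pioneer Borough $700; Upper Zone $200; Bellamy Ward $1,800; Winslow District $1,200. Sum = $3,900.
Difference $3,800 − $3,900 = −$100 applied to Winslow District: Winslow District becomes $1,100.

Pioneer Borough: $700 · Upper Zone: $200 · Bellamy Ward: $1,800 · Winslow District: $1,100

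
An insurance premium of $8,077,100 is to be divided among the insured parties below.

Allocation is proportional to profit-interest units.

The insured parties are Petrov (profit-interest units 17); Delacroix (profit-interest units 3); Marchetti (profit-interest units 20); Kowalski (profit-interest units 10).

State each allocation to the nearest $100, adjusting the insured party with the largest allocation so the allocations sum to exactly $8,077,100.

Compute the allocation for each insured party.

Total profit-interest units = 50.
Unrounded shares: Petrov 17/50 × $8,077,100 = 2,746,214.00; Delacroix 3/50 × $8,077,100 = 484,626.00; Marchetti 20/50 × $8,077,100 = 3,230,840.00; Kowalski 10/50 × $8,077,100 = 1,615,420.00.
Rounded to nearest $100: Petrov $2,746,200; Delacroix $484,600; Marchetti $3,230,800; Kowalski $1,615,400. Sum = $8,077,000.
Difference $8,077,100 − $8,077,000 = +$100 applied to largest allocation (Marchetti): Marchetti becomes $3,230,900.

Petrov: $2,746,200 · Delacroix: $484,600 · Marchetti: $3,230,900 · Kowalski: $1,615,400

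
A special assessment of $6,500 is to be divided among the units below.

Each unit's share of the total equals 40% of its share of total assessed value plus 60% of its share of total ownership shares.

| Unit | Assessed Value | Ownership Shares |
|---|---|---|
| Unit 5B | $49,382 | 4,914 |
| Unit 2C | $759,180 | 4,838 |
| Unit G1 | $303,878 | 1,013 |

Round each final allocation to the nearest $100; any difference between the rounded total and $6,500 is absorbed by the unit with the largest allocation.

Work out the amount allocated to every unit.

Assessed value total 1,112,440; ownership shares total 10,765.
Composite weights (40% assessed value + 60% ownership shares): Unit 5B 0.2916; Unit 2C 0.5426; Unit G1 0.1657.
Proportional shares: Unit 5B 1,895.69; Unit 2C 3,527.09; Unit G1 1,077.22.
After rounding ($100): Unit 5B $1,900; Unit 2C $3,500; Unit G1 $1,100. Sum = $6,500.
Rounded total matches; no reconciliation needed.

Unit 5B: $1,900 | Unit 2C: $3,500 | Unit G1: $1,100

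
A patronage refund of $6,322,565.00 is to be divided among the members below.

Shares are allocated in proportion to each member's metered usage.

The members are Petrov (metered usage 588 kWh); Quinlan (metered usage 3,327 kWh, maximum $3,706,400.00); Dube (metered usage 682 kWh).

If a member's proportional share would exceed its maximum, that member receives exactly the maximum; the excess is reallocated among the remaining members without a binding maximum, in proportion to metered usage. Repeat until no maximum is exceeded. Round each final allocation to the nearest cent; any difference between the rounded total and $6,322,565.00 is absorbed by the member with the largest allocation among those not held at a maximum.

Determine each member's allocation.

Total metered usage = 4,597.
Pro-rata shares before constraints: Petrov 808,716.1671; Quinlan 4,575,848.1085; Dube 938,000.7244.
Cap binds for Quinlan ($3,706,400.00); residual $2,616,165.00 reallocated over remaining metered usage 1,270.
Remaining shares: Petrov 1,211,263.7953 → $1,211,263.80; Dube 1,404,901.2047 → $1,404,901.20.

Petrov: $1,211,263.80; Quinlan: $3,706,400.00; Dube: $1,404,901.20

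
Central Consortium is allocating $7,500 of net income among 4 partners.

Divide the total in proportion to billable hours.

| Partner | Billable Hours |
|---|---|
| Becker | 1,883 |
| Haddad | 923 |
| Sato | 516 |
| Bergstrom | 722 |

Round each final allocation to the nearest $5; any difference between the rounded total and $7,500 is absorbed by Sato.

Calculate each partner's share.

Becker: $3,490; Haddad: $1,710; Sato: $960; Bergstrom: $1,340

Combined billable hours = 4,044.
Raw shares: Becker 1,883/4,044 × $7,500 = 3,492.21; Haddad 923/4,044 × $7,500 = 1,711.80; Sato 516/4,044 × $7,500 = 956.97; Bergstrom 722/4,044 × $7,500 = 1,339.02.
Rounded to nearest $5: Becker $3,490; Haddad $1,710; Sato $955; Bergstrom $1,340. Sum = $7,495.
Difference $7,500 − $7,495 = +$5 applied to Sato: Sato becomes $960.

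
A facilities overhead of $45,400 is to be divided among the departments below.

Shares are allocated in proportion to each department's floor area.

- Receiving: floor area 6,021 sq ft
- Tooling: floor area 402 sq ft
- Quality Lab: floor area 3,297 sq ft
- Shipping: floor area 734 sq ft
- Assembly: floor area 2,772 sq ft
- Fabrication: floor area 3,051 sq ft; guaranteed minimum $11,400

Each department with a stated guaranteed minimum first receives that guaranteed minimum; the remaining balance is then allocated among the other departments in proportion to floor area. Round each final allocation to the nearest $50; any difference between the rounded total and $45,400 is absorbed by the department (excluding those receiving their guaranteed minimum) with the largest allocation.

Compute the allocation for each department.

Receiving: $15,400 · Tooling: $1,050 · Quality Lab: $8,500 · Shipping: $1,900 · Assembly: $7,150 · Fabrication: $11,400

Guaranteed amounts: Fabrication $11,400. Balance $34,000.
Balance split over remaining floor area 13,226: Receiving 15,478.15 → $15,500; Tooling 1,033.42 → $1,050; Quality Lab 8,475.58 → $8,500; Shipping 1,886.89 → $1,900; Assembly 7,125.96 → $7,150.
Rounding difference −$100 applied to Receiving → $15,400.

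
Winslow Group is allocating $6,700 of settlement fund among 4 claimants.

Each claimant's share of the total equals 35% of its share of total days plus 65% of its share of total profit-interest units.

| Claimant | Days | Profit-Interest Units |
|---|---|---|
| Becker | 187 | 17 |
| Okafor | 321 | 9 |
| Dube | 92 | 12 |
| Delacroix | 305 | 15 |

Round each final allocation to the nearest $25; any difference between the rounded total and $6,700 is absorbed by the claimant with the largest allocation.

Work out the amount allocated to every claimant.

Totals — days 905, profit-interest units 53.
Composite weights (35% days + 65% profit-interest units): Becker 0.2808; Okafor 0.2345; Dube 0.1827; Delacroix 0.3019.
Raw shares: Becker 1,881.43; Okafor 1,571.29; Dube 1,224.42; Delacroix 2,022.85.
Rounded to nearest $25: Becker $1,875; Okafor $1,575; Dube $1,225; Delacroix $2,025. Sum = $6,700.
Sum already equals the total — no adjustment.

Becker: $1,875 · Okafor: $1,575 · Dube: $1,225 · Delacroix: $2,025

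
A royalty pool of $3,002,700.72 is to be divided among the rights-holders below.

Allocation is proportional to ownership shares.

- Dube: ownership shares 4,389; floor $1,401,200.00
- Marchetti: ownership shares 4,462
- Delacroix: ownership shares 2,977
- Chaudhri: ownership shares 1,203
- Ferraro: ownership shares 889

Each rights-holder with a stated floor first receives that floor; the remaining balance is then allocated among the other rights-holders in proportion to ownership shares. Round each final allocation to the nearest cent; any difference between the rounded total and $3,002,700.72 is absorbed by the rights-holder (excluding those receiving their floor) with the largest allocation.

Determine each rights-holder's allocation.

Fund the minimums — Dube $1,401,200.00. Balance $1,601,500.72.
Balance split over remaining ownership shares 9,531: Marchetti 749,753.0388 → $749,753.04; Delacroix 500,227.4309 → $500,227.43; Chaudhri 202,140.9470 → $202,140.95; Ferraro 149,379.3033 → $149,379.30.

Dube: $1,401,200.00 · Marchetti: $749,753.04 · Delacroix: $500,227.43 · Chaudhri: $202,140.95 · Ferraro: $149,379.30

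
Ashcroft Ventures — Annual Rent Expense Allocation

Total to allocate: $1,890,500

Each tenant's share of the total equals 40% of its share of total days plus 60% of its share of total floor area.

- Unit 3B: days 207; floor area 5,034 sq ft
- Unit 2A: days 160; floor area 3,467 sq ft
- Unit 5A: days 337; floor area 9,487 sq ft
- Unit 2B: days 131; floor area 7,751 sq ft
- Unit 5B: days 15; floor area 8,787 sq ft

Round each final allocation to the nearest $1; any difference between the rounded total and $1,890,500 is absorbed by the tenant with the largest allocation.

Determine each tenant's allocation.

Unit 3B: $349,541; Unit 2A: $256,247; Unit 5A: $611,493; Unit 2B: $371,191; Unit 5B: $302,028

Totals — days 850, floor area 34,526.
Composite weights (40% days + 60% floor area): Unit 3B 0.1849; Unit 2A 0.1355; Unit 5A 0.3235; Unit 2B 0.1963; Unit 5B 0.1598.
Pro-rata amounts: Unit 3B 349,541.47; Unit 2A 256,246.62; Unit 5A 611,492.23; Unit 2B 371,191.26; Unit 5B 302,028.43.
After rounding ($1): Unit 3B $349,541; Unit 2A $256,247; Unit 5A $611,492; Unit 2B $371,191; Unit 5B $302,028. Sum = $1,890,499.
Difference $1,890,500 − $1,890,499 = +$1 applied to largest allocation (Unit 5A): Unit 5A becomes $611,493.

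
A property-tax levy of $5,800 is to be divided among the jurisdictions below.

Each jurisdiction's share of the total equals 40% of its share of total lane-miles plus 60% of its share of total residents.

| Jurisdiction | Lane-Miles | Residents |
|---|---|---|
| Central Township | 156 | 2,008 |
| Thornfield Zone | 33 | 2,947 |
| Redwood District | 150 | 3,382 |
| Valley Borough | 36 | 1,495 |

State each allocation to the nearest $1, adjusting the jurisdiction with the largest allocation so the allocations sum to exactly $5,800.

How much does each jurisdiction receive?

Totals — lane-miles 375, residents 9,832.
Blended shares (40% lane-miles + 60% residents): Central Township 0.2889; Thornfield Zone 0.2150; Redwood District 0.3664; Valley Borough 0.1296.
Proportional shares: Central Township 1,675.84; Thornfield Zone 1,247.24; Redwood District 2,125.05; Valley Borough 751.87.
After rounding ($1): Central Township $1,676; Thornfield Zone $1,247; Redwood District $2,125; Valley Borough $752. Sum = $5,800.
Rounded total matches; no reconciliation needed.

Central Township: $1,676; Thornfield Zone: $1,247; Redwood District: $2,125; Valley Borough: $752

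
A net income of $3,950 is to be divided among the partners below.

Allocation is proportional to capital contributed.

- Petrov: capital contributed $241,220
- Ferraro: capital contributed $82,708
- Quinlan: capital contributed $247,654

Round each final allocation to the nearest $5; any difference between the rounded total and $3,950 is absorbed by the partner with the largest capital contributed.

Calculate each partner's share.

Petrov: $1,665; Ferraro: $570; Quinlan: $1,715

Combined capital contributed = 571,582.
Raw shares: Petrov 241,220/571,582 × $3,950 = 1,666.99; Ferraro 82,708/571,582 × $3,950 = 571.57; Quinlan 247,654/571,582 × $3,950 = 1,711.45.
At nearest $5: Petrov $1,665; Ferraro $570; Quinlan $1,710. Sum = $3,945.
Difference $3,950 − $3,945 = +$5 applied to largest capital contributed (Quinlan): Quinlan becomes $1,715.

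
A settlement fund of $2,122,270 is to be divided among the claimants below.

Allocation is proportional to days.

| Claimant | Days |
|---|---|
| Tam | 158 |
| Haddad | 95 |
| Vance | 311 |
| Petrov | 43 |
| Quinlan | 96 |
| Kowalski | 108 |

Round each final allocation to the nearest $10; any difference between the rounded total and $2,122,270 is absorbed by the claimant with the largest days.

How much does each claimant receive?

Tam: $413,460 | Haddad: $248,600 | Vance: $813,850 | Petrov: $112,520 | Quinlan: $251,220 | Kowalski: $282,620

Total days = 811.
Proportional shares: Tam 158/811 × $2,122,270 = 413,463.21; Haddad 95/811 × $2,122,270 = 248,601.29; Vance 311/811 × $2,122,270 = 813,842.13; Petrov 43/811 × $2,122,270 = 112,524.80; Quinlan 96/811 × $2,122,270 = 251,218.15; Kowalski 108/811 × $2,122,270 = 282,620.42.
After rounding ($10): Tam $413,460; Haddad $248,600; Vance $813,840; Petrov $112,520; Quinlan $251,220; Kowalski $282,620. Sum = $2,122,260.
Difference $2,122,270 − $2,122,260 = +$10 applied to largest days (Vance): Vance becomes $813,850.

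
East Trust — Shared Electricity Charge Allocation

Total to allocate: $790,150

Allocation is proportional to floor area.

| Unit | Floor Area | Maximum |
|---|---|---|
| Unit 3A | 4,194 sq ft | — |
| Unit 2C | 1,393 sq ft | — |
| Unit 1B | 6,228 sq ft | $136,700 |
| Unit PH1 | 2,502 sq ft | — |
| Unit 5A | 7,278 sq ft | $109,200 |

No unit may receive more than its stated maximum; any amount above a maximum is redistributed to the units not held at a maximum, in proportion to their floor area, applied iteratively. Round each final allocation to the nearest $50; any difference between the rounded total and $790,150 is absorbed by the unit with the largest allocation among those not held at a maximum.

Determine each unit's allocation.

Unit 3A: $282,200; Unit 2C: $93,700; Unit 1B: $136,700; Unit PH1: $168,350; Unit 5A: $109,200

Sum of floor area: 21,595.
Pro-rata shares before constraints: Unit 3A 153,456.31; Unit 2C 50,969.16; Unit 1B 227,879.33; Unit PH1 91,546.90; Unit 5A 266,298.30.
Held at cap: Unit 1B ($136,700), Unit 5A ($109,200); residual $544,250 reallocated over remaining floor area 8,089.
Remaining shares: Unit 3A 282,183.77 → $282,200; Unit 2C 93,724.84 → $93,700; Unit PH1 168,341.39 → $168,350.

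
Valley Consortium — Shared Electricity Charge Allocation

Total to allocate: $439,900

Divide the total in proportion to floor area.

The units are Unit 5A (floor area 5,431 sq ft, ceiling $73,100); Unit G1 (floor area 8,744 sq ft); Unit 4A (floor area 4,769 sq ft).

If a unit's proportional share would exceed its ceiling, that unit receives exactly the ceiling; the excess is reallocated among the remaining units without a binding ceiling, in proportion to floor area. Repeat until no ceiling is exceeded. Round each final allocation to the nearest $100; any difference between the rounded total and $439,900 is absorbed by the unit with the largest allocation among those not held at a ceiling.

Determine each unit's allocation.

Unit 5A: $73,100 | Unit G1: $237,300 | Unit 4A: $129,500

Total floor area = 18,944.
Proportional shares (ignoring caps): Unit 5A 126,113.65; Unit G1 203,045.06; Unit 4A 110,741.30.
Cap binds for Unit 5A ($73,100); residual $366,800 reallocated over remaining floor area 13,513.
Redistributed shares: Unit G1 237,349.16 → $237,300; Unit 4A 129,450.84 → $129,500.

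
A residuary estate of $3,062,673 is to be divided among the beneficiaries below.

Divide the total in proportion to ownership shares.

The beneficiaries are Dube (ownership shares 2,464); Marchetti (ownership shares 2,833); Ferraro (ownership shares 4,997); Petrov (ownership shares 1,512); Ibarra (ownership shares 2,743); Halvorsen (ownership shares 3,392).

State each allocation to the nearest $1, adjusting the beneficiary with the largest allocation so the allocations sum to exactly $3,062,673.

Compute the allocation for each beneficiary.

Ownership shares total: 17,941.
Unrounded shares: Dube 2,464/17,941 × $3,062,673 = 420,624.62; Marchetti 2,833/17,941 × $3,062,673 = 483,615.89; Ferraro 4,997/17,941 × $3,062,673 = 853,028.09; Petrov 1,512/17,941 × $3,062,673 = 258,110.56; Ibarra 2,743/17,941 × $3,062,673 = 468,252.16; Halvorsen 3,392/17,941 × $3,062,673 = 579,041.68.
At nearest $1: Dube $420,625; Marchetti $483,616; Ferraro $853,028; Petrov $258,111; Ibarra $468,252; Halvorsen $579,042. Sum = $3,062,674.
Difference $3,062,673 − $3,062,674 = −$1 applied to largest allocation (Ferraro): Ferraro becomes $853,027.

Dube: $420,625; Marchetti: $483,616; Ferraro: $853,027; Petrov: $258,111; Ibarra: $468,252; Halvorsen: $579,042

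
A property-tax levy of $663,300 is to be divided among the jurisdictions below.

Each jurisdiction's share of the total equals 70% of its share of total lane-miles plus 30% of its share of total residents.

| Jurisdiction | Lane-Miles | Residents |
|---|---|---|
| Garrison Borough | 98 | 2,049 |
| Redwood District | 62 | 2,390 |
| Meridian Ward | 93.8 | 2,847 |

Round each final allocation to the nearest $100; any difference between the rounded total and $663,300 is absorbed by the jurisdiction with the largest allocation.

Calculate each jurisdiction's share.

Garrison Borough: $235,200 | Redwood District: $178,700 | Meridian Ward: $249,400

Lane-miles total 253.8; residents total 7,286.
Combined weights (70% lane-miles + 30% residents): Garrison Borough 0.3547; Redwood District 0.2694; Meridian Ward 0.3759.
Proportional shares: Garrison Borough 235,245.21; Redwood District 178,698.79; Meridian Ward 249,356.00.
After rounding ($100): Garrison Borough $235,200; Redwood District $178,700; Meridian Ward $249,400. Sum = $663,300.
Sum already equals the total — no adjustment.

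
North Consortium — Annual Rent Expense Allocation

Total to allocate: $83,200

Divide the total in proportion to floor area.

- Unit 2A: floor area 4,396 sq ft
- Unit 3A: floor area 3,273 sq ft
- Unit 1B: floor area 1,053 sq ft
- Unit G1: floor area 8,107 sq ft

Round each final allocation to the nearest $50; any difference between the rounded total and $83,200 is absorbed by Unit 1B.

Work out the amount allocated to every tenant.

Unit 2A: $21,750 | Unit 3A: $16,200 | Unit 1B: $5,150 | Unit G1: $40,100

Floor area total: 16,829.
Pro-rata amounts: Unit 2A 4,396/16,829 × $83,200 = 21,733.15; Unit 3A 3,273/16,829 × $83,200 = 16,181.21; Unit 1B 1,053/16,829 × $83,200 = 5,205.87; Unit G1 8,107/16,829 × $83,200 = 40,079.77.
Rounded to nearest $50: Unit 2A $21,750; Unit 3A $16,200; Unit 1B $5,200; Unit G1 $40,100. Sum = $83,250.
Difference $83,200 − $83,250 = −$50 applied to Unit 1B: Unit 1B becomes $5,150.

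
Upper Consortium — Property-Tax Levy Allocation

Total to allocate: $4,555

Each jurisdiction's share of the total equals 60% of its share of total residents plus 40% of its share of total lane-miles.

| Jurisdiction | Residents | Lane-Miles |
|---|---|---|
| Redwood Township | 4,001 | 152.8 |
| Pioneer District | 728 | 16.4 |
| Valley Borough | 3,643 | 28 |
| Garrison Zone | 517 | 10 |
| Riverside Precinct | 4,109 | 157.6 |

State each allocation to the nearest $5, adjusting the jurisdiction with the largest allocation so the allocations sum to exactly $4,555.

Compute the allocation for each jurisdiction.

Totals — residents 12,998, lane-miles 364.8.
Blended shares (60% residents + 40% lane-miles): Redwood Township 0.3522; Pioneer District 0.0516; Valley Borough 0.1989; Garrison Zone 0.0348; Riverside Precinct 0.3625.
Proportional shares: Redwood Township 1,604.43; Pioneer District 234.98; Valley Borough 905.84; Garrison Zone 158.65; Riverside Precinct 1,651.11.
After rounding ($5): Redwood Township $1,605; Pioneer District $235; Valley Borough $905; Garrison Zone $160; Riverside Precinct $1,650. Sum = $4,555.
Sum already equals the total — no adjustment.

Redwood Township: $1,605; Pioneer District: $235; Valley Borough: $905; Garrison Zone: $160; Riverside Precinct: $1,650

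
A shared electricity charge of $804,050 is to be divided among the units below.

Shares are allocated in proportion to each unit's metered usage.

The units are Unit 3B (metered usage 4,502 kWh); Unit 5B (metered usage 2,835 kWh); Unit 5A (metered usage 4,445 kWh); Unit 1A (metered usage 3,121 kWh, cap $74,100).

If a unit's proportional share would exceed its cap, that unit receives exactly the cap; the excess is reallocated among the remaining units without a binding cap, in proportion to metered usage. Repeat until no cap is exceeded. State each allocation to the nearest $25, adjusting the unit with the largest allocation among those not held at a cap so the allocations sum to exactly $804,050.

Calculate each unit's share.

Sum of metered usage: 14,903.
Unconstrained shares: Unit 3B 242,892.91; Unit 5B 152,954.56; Unit 5A 239,817.64; Unit 1A 168,384.89.
Capped: Unit 1A ($74,100); balance $729,950 reallocated over remaining metered usage 11,782.
Remaining shares: Unit 3B 278,919.95 → $278,925; Unit 5B 175,641.51 → $175,650; Unit 5A 275,388.54 → $275,400.
Rounding difference −$25 applied to Unit 3B → $278,900.

Unit 3B: $278,900 · Unit 5B: $175,650 · Unit 5A: $275,400 · Unit 1A: $74,100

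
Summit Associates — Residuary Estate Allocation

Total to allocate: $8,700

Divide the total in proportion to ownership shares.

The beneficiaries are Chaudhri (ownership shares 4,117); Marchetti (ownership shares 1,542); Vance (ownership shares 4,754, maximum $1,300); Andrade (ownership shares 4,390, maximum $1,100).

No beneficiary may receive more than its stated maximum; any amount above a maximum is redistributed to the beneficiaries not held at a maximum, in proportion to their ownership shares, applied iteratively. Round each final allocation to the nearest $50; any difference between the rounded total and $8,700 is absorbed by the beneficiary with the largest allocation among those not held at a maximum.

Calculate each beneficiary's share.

Ownership shares total: 14,803.
Proportional shares (ignoring caps): Chaudhri 2,419.64; Marchetti 906.26; Vance 2,794.01; Andrade 2,580.09.
Held at cap: Vance ($1,300), Andrade ($1,100); balance $6,300 reallocated over remaining ownership shares 5,659.
Redistributed shares: Chaudhri 4,583.34 → $4,600; Marchetti 1,716.66 → $1,700.

Chaudhri: $4,600; Marchetti: $1,700; Vance: $1,300; Andrade: $1,100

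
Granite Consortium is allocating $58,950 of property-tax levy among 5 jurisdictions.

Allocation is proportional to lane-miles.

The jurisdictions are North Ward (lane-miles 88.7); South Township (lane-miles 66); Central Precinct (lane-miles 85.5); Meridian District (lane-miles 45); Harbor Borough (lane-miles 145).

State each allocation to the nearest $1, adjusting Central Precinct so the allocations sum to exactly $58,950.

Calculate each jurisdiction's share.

North Ward: $12,154 | South Township: $9,044 | Central Precinct: $11,717 | Meridian District: $6,166 | Harbor Borough: $19,869

Total lane-miles = 430.2.
Proportional shares: North Ward 88.7/430.2 × $58,950 = 12,154.498; South Township 66/430.2 × $58,950 = 9,043.93; Central Precinct 85.5/430.2 × $58,950 = 11,716.00; Meridian District 45/430.2 × $58,950 = 6,166.32; Harbor Borough 145/430.2 × $58,950 = 19,869.25.
At nearest $1: North Ward $12,154; South Township $9,044; Central Precinct $11,716; Meridian District $6,166; Harbor Borough $19,869. Sum = $58,949.
Difference $58,950 − $58,949 = +$1 applied to Central Precinct: Central Precinct becomes $11,717.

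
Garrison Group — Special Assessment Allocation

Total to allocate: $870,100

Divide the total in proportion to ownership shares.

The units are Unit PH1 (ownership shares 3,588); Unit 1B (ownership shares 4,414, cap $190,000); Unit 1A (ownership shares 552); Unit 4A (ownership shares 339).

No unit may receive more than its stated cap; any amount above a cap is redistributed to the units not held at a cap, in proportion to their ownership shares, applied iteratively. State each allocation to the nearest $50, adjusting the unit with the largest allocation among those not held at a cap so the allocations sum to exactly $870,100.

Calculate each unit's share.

Ownership shares total: 8,893.
Proportional shares (ignoring caps): Unit PH1 351,053.50; Unit 1B 431,870.17; Unit 1A 54,008.23; Unit 4A 33,168.10.
Capped: Unit 1B ($190,000); residual $680,100 reallocated over remaining ownership shares 4,479.
Remaining shares: Unit PH1 544,808.84 → $544,800; Unit 1A 83,816.74 → $83,800; Unit 4A 51,474.41 → $51,450.
Rounding difference +$50 applied to Unit PH1 → $544,850.

Unit PH1: $544,850; Unit 1B: $190,000; Unit 1A: $83,800; Unit 4A: $51,450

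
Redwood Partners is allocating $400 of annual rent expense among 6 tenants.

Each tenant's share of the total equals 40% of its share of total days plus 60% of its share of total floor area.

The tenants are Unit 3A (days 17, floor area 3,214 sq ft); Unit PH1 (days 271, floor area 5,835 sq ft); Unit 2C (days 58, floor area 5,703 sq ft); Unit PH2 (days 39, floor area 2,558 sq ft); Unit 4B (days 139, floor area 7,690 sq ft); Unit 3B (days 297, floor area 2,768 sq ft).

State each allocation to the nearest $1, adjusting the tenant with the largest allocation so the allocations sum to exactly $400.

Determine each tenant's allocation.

Days total 821; floor area total 27,768.
Combined weights (40% days + 60% floor area): Unit 3A 0.0777; Unit PH1 0.2581; Unit 2C 0.1515; Unit PH2 0.0743; Unit 4B 0.2339; Unit 3B 0.2045.
Pro-rata amounts: Unit 3A 31.09; Unit PH1 103.25; Unit 2C 60.59; Unit PH2 29.71; Unit 4B 93.55; Unit 3B 81.80.
Rounded to nearest $1: Unit 3A $31; Unit PH1 $103; Unit 2C $61; Unit PH2 $30; Unit 4B $94; Unit 3B $82. Sum = $401.
Difference $400 − $401 = −$1 applied to largest allocation (Unit PH1): Unit PH1 becomes $102.

Unit 3A: $31; Unit PH1: $102; Unit 2C: $61; Unit PH2: $30; Unit 4B: $94; Unit 3B: $82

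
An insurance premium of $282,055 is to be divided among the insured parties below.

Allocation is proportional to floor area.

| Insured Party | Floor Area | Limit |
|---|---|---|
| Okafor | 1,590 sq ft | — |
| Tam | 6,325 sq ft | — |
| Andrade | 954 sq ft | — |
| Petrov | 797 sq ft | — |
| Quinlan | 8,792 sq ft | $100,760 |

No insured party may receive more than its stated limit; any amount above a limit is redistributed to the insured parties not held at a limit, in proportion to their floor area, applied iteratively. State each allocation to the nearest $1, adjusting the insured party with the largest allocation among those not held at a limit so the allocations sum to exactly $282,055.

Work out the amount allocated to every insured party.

Okafor: $29,822 | Tam: $118,632 | Andrade: $17,893 | Petrov: $14,948 | Quinlan: $100,760

Combined floor area = 18,458.
Unconstrained shares: Okafor 24,296.64; Tam 96,651.74; Andrade 14,577.99; Petrov 12,178.88; Quinlan 134,349.74.
Held at cap: Quinlan ($100,760); remaining pool $181,295 reallocated over remaining floor area 9,666.
Remaining shares: Okafor 29,821.96 → $29,822; Tam 118,631.38 → $118,631; Andrade 17,893.18 → $17,893; Petrov 14,948.49 → $14,948.
Rounding difference +$1 applied to Tam → $118,632.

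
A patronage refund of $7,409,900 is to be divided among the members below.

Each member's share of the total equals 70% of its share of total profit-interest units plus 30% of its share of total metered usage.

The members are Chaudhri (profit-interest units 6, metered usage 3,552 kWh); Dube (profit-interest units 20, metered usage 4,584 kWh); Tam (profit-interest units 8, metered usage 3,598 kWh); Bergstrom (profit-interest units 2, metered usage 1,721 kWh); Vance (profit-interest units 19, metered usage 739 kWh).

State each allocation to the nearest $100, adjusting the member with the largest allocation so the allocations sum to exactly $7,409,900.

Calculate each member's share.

Profit-interest units total 55; metered usage total 14,194.
Combined weights (70% profit-interest units + 30% metered usage): Chaudhri 0.1514; Dube 0.3514; Tam 0.1779; Bergstrom 0.0618; Vance 0.2574.
Unrounded shares: Chaudhri 1,122,137.56; Dube 2,604,072.00; Tam 1,317,957.41; Bergstrom 458,147.23; Vance 1,907,585.82.
At nearest $100: Chaudhri $1,122,100; Dube $2,604,100; Tam $1,318,000; Bergstrom $458,100; Vance $1,907,600. Sum = $7,409,900.
Rounded total matches; no reconciliation needed.

Chaudhri: $1,122,100 | Dube: $2,604,100 | Tam: $1,318,000 | Bergstrom: $458,100 | Vance: $1,907,600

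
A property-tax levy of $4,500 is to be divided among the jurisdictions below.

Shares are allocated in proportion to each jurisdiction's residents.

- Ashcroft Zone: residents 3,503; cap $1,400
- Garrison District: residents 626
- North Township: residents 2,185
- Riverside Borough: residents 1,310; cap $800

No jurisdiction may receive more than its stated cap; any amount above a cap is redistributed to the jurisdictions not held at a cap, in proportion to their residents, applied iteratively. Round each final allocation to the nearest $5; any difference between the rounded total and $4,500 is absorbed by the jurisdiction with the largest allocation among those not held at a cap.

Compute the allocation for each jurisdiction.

Total residents = 7,624.
Proportional shares (ignoring caps): Ashcroft Zone 2,067.62; Garrison District 369.49; North Township 1,289.68; Riverside Borough 773.22.
Held at cap: Ashcroft Zone ($1,400); balance $3,100 reallocated over remaining residents 4,121.
Held at cap: Riverside Borough ($800); balance $2,300 reallocated over remaining residents 2,811.
Shares after redistribution: Garrison District 512.20 → $510; North Township 1,787.80 → $1,790.

Ashcroft Zone: $1,400; Garrison District: $510; North Township: $1,790; Riverside Borough: $800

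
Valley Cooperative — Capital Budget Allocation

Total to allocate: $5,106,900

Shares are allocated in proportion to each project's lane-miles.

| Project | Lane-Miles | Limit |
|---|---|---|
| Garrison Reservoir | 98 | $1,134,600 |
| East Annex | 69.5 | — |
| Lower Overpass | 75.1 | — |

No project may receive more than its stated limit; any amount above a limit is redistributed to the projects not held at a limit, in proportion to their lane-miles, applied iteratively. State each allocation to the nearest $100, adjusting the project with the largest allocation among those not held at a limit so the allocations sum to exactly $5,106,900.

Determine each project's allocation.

Garrison Reservoir: $1,134,600 | East Annex: $1,909,200 | Lower Overpass: $2,063,100

Lane-miles total: 242.6.
Proportional shares (ignoring caps): Garrison Reservoir 2,062,968.67; East Annex 1,463,023.70; Lower Overpass 1,580,907.63.
Capped: Garrison Reservoir ($1,134,600); balance $3,972,300 reallocated over remaining lane-miles 144.6.
Redistributed shares: East Annex 1,909,231.33 → $1,909,200; Lower Overpass 2,063,068.67 → $2,063,100.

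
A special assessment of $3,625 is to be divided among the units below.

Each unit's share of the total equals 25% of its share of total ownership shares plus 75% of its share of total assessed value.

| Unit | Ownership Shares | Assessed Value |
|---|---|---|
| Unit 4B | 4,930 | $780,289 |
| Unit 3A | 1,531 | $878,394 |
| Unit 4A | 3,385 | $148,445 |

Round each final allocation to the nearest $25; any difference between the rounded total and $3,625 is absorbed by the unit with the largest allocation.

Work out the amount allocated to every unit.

Unit 4B: $1,650; Unit 3A: $1,450; Unit 4A: $525

Ownership shares total 9,846; assessed value total 1,807,128.
Composite weights (25% ownership shares + 75% assessed value): Unit 4B 0.4490; Unit 3A 0.4034; Unit 4A 0.1476.
Unrounded shares: Unit 4B 1,627.68; Unit 3A 1,462.42; Unit 4A 534.89.
Rounded to nearest $25: Unit 4B $1,625; Unit 3A $1,450; Unit 4A $525. Sum = $3,600.
Difference $3,625 − $3,600 = +$25 applied to largest allocation (Unit 4B): Unit 4B becomes $1,650.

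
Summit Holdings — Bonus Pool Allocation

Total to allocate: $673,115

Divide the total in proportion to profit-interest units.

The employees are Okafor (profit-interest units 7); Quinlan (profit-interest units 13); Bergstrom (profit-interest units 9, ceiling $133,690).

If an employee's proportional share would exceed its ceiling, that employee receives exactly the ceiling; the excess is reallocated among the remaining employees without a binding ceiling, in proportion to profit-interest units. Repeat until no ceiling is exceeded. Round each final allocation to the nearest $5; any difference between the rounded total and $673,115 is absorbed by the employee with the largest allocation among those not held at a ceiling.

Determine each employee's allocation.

Okafor: $188,800 | Quinlan: $350,625 | Bergstrom: $133,690

Combined profit-interest units = 29.
Proportional shares (ignoring caps): Okafor 162,476.03; Quinlan 301,741.21; Bergstrom 208,897.76.
Cap binds for Bergstrom ($133,690); remaining pool $539,425 reallocated over remaining profit-interest units 20.
Redistributed shares: Okafor 188,798.75 → $188,800; Quinlan 350,626.25 → $350,625.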